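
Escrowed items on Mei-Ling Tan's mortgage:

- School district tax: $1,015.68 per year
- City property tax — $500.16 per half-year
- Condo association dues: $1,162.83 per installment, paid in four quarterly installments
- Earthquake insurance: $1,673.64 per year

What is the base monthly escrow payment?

School district tax — $1,015.68
City property tax — $500.16 × 2 = $1,000.32
Condo association dues — $1,162.83 × 4 = $4,651.32
Earthquake insurance — $1,673.64
Combined annual = $8,340.96
Monthly escrow = $8,340.96 / 12 = $695.08

$695.08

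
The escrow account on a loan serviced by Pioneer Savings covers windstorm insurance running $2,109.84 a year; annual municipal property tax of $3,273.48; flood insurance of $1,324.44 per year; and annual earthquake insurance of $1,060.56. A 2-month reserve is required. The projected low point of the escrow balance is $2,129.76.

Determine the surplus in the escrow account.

$835.04

Windstorm insurance = $2,109.84
Municipal property tax = $3,273.48
Flood insurance = $1,324.44
Earthquake insurance = $1,060.56
Annual escrow total = $2,109.84 + $3,273.48 + $1,324.44 + $1,060.56 = $7,768.32
Monthly escrow = $7,768.32 ÷ 12 = $647.36
Required cushion = 2 × $647.36 = $1,294.72
Excess over cushion: $2,129.76 − $1,294.72 = $835.04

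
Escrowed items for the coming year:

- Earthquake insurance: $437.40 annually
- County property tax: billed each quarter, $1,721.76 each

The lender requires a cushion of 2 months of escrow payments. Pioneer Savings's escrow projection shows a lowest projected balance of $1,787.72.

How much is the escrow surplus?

Earthquake insurance — $437.40 annually
County property tax — $1,721.76 × 4 = $6,887.04 annually
Total annual escrow = $437.40 + $6,887.04 = $7,324.44
Monthly escrow = $7,324.44 / 12 = $610.37
Required reserve = 2 × $610.37 = $1,220.74
Surplus = $1,787.72 − $1,220.74 = $566.98

$566.98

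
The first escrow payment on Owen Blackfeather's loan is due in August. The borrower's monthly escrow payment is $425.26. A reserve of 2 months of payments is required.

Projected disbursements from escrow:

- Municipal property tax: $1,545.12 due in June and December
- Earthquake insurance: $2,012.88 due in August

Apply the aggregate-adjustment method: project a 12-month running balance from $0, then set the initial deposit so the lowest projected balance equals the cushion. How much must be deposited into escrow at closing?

$2,438.14

Cushion = 2 × $425.26 = $850.52
Trial balance (start $0, +$425.26 each month, − disbursements):
  Aug: +$425.26 − $2,012.88 → -$1,587.62
  Sep: +$425.26 → -$1,162.36
  Oct: +$425.26 → -$737.10
  Nov: +$425.26 → -$311.84
  Dec: +$425.26 − $1,545.12 → -$1,431.70
  Jan: +$425.26 → -$1,006.44
  Feb: +$425.26 → -$581.18
  Mar: +$425.26 → -$155.92
  Apr: +$425.26 → $269.34
  May: +$425.26 → $694.60
  Jun: +$425.26 − $1,545.12 → -$425.26
  Jul: +$425.26 → $0.00
Lowest trial balance = -$1,587.62 (Aug)
Initial deposit = cushion − low point = $850.52 − (-$1,587.62) = $2,438.14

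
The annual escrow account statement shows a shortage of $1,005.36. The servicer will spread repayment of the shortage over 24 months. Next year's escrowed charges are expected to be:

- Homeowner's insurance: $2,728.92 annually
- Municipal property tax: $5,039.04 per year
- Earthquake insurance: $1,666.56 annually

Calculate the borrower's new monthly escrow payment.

$828.10

Homeowner's insurance — $2,728.92 per year
Municipal property tax — $5,039.04 per year
Earthquake insurance — $1,666.56 per year
Combined annual = $9,434.52
Base monthly escrow = $9,434.52 ÷ 12 = $786.21
Shortage per month = $1,005.36 ÷ 24 = $41.89
New monthly escrow = $786.21 + $41.89 = $828.10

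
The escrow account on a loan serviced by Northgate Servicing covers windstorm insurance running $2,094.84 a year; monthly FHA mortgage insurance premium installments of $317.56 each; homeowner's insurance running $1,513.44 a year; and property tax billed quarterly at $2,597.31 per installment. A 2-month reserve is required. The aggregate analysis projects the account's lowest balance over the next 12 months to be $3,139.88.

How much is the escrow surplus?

$171.84

Windstorm insurance = $2,094.84 annually
FHA mortgage insurance premium = $317.56 × 12 = $3,810.72 annually
Homeowner's insurance = $1,513.44 annually
Property tax = $2,597.31 × 4 = $10,389.24 annually
Annual escrow total = $17,808.24
Per month = $17,808.24 ÷ 12 = $1,484.02
Required reserve = 2 × $1,484.02 = $2,968.04
Surplus = $3,139.88 − $2,968.04 = $171.84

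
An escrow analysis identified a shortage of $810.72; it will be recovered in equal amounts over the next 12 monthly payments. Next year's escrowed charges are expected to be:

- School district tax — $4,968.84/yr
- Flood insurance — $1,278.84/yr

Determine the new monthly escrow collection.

$588.20

School district tax — $4,968.84
Flood insurance — $1,278.84
Annual escrow total = $6,247.68
Monthly = $6,247.68 / 12 = $520.64
Monthly shortage recovery: $810.72 / 12 = $67.56
Adjusted monthly = $520.64 + $67.56 = $588.20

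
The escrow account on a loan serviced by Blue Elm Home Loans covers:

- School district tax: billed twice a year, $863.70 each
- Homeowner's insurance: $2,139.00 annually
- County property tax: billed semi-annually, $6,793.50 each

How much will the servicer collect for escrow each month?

$1,454.45

School district tax = $863.70 × 2 = $1,727.40/yr
Homeowner's insurance = $2,139.00/yr
County property tax = $6,793.50 × 2 = $13,587.00/yr
Total per year = $1,727.40 + $2,139.00 + $13,587.00 = $17,453.40
Base monthly escrow = $17,453.40 ÷ 12 = $1,454.45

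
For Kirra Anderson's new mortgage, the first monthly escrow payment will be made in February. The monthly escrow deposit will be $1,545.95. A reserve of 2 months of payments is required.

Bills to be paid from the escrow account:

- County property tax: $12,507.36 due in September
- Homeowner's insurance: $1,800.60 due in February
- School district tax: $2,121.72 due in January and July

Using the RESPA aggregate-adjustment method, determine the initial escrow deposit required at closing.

$7,153.98

Cushion = 2 × $1,545.95 = $3,091.90
Trial balance (start $0, +$1,545.95 each month, − disbursements):
  Feb: +$1,545.95 − $1,800.60 → -$254.65
  Mar: +$1,545.95 → $1,291.30
  Apr: +$1,545.95 → $2,837.25
  May: +$1,545.95 → $4,383.20
  Jun: +$1,545.95 → $5,929.15
  Jul: +$1,545.95 − $2,121.72 → $5,353.38
  Aug: +$1,545.95 → $6,899.33
  Sep: +$1,545.95 − $12,507.36 → -$4,062.08
  Oct: +$1,545.95 → -$2,516.13
  Nov: +$1,545.95 → -$970.18
  Dec: +$1,545.95 → $575.77
  Jan: +$1,545.95 − $2,121.72 → $0.00
Lowest trial balance = -$4,062.08 (Sep)
Initial deposit = cushion − low point = $3,091.90 − (-$4,062.08) = $7,153.98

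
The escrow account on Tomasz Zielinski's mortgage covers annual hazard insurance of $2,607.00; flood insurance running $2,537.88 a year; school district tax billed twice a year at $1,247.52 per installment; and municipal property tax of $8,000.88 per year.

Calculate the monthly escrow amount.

$1,303.40

Hazard insurance — $2,607.00 per year
Flood insurance — $2,537.88 per year
School district tax — $1,247.52 × 2 = $2,495.04 per year
Municipal property tax — $8,000.88 per year
Combined annual = $2,607.00 + $2,537.88 + $2,495.04 + $8,000.88 = $15,640.80
Monthly escrow = $15,640.80 / 12 = $1,303.40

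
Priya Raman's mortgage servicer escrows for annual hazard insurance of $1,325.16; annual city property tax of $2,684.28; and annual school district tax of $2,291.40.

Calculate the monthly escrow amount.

Hazard insurance — $1,325.16 annually
City property tax — $2,684.28 annually
School district tax — $2,291.40 annually
Yearly total = $6,300.84
Monthly = $6,300.84 / 12 = $525.07

$525.07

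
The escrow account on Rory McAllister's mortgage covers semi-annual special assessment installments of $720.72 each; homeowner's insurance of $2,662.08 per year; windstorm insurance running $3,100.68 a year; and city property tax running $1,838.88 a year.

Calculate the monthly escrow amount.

Special assessment — $720.72 × 2 = $1,441.44/yr
Homeowner's insurance — $2,662.08/yr
Windstorm insurance — $3,100.68/yr
City property tax — $1,838.88/yr
Total per year = $9,043.08
Base monthly escrow = $9,043.08 / 12 = $753.59

$753.59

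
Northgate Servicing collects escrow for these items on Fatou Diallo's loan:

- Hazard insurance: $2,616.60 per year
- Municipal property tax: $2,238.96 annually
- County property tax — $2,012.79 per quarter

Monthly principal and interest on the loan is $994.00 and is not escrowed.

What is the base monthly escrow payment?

Hazard insurance — $2,616.60 per year
Municipal property tax — $2,238.96 per year
County property tax — $2,012.79 × 4 = $8,051.16 per year
Yearly total = $12,906.72
Per month = $12,906.72 / 12 = $1,075.56

$1,075.56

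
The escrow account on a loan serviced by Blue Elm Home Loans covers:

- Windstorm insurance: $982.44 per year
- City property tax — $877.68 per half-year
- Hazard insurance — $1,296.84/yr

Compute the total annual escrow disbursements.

$4,034.64

Windstorm insurance — $982.44 per year
City property tax — $877.68 × 2 = $1,755.36 per year
Hazard insurance — $1,296.84 per year
Yearly total = $982.44 + $1,755.36 + $1,296.84 = $4,034.64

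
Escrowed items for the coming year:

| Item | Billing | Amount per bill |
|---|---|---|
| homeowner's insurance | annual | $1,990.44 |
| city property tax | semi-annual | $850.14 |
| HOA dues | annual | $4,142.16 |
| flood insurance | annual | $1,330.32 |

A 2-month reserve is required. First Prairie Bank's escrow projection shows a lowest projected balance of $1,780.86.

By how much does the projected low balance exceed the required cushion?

Homeowner's insurance: $1,990.44
City property tax: $850.14 × 2 = $1,700.28
HOA dues: $4,142.16
Flood insurance: $1,330.32
Annual escrow total = $1,990.44 + $1,700.28 + $4,142.16 + $1,330.32 = $9,163.20
Monthly escrow = $9,163.20 / 12 = $763.60
Cushion = 2 × $763.60 = $1,527.20
Excess over cushion: $1,780.86 − $1,527.20 = $253.66

$253.66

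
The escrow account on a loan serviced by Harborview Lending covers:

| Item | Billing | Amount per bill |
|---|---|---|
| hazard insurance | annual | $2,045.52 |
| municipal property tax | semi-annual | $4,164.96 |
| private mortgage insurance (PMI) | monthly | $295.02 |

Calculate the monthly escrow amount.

Hazard insurance = $2,045.52/yr
Municipal property tax = $4,164.96 × 2 = $8,329.92/yr
Private mortgage insurance (PMI) = $295.02 × 12 = $3,540.24/yr
Annual escrow total = $13,915.68
Per month = $13,915.68 / 12 = $1,159.64

$1,159.64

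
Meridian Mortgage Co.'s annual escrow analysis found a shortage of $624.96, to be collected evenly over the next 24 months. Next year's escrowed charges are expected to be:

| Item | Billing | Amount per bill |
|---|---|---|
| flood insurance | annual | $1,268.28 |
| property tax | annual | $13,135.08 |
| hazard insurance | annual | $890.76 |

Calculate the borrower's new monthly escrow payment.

Flood insurance — $1,268.28/yr
Property tax — $13,135.08/yr
Hazard insurance — $890.76/yr
Combined annual = $15,294.12
Base monthly escrow = $15,294.12 / 12 = $1,274.51
Shortage spread = $624.96 / 24 = $26.04/mo
New monthly escrow = $1,274.51 + $26.04 = $1,300.55

$1,300.55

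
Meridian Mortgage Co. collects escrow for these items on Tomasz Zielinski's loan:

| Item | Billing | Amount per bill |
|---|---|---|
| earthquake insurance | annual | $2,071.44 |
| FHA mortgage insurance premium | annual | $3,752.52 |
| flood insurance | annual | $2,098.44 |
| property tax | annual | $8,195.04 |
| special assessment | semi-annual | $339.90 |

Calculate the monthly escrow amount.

$1,399.77

Earthquake insurance: $2,071.44/yr
FHA mortgage insurance premium: $3,752.52/yr
Flood insurance: $2,098.44/yr
Property tax: $8,195.04/yr
Special assessment: $339.90 × 2 = $679.80/yr
Total per year = $2,071.44 + $3,752.52 + $2,098.44 + $8,195.04 + $679.80 = $16,797.24
Monthly = $16,797.24 ÷ 12 = $1,399.77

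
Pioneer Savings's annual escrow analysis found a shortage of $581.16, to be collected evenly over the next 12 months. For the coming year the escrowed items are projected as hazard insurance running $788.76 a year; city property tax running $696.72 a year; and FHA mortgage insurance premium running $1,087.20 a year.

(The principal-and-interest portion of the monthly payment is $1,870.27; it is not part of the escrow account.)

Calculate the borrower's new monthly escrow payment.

$262.82

Hazard insurance = $788.76 annually
City property tax = $696.72 annually
FHA mortgage insurance premium = $1,087.20 annually
Combined annual = $788.76 + $696.72 + $1,087.20 = $2,572.68
Base monthly escrow = $2,572.68 ÷ 12 = $214.39
Monthly shortage recovery: $581.16 ÷ 12 = $48.43
Adjusted monthly = $214.39 + $48.43 = $262.82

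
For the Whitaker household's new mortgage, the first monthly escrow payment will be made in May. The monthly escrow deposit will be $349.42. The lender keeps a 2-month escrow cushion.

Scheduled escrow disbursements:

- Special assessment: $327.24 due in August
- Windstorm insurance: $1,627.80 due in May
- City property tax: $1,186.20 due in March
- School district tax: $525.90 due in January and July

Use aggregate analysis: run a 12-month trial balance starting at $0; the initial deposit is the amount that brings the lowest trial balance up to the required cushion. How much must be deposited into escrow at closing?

$1,977.22

Cushion = 2 × $349.42 = $698.84
Trial balance (start $0, +$349.42 each month, − disbursements):
  May: +$349.42 − $1,627.80 → -$1,278.38
  Jun: +$349.42 → -$928.96
  Jul: +$349.42 − $525.90 → -$1,105.44
  Aug: +$349.42 − $327.24 → -$1,083.26
  Sep: +$349.42 → -$733.84
  Oct: +$349.42 → -$384.42
  Nov: +$349.42 → -$35.00
  Dec: +$349.42 → $314.42
  Jan: +$349.42 − $525.90 → $137.94
  Feb: +$349.42 → $487.36
  Mar: +$349.42 − $1,186.20 → -$349.42
  Apr: +$349.42 → $0.00
Lowest trial balance = -$1,278.38 (May)
Initial deposit = cushion − low point = $698.84 − (-$1,278.38) = $1,977.22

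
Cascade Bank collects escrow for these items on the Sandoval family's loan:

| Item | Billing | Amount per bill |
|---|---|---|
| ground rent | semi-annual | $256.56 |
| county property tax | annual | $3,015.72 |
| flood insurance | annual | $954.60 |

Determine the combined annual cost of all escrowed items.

Ground rent = $256.56 × 2 = $513.12
County property tax = $3,015.72
Flood insurance = $954.60
Combined annual = $513.12 + $3,015.72 + $954.60 = $4,483.44

$4,483.44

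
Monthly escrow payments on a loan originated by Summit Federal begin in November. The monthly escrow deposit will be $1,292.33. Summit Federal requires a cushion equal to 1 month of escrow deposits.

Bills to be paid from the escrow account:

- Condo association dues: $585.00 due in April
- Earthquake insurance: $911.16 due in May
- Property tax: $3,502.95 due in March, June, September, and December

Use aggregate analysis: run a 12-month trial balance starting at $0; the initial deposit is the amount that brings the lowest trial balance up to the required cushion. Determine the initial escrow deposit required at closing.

Cushion = 1 × $1,292.33 = $1,292.33
Trial balance (start $0, +$1,292.33 each month, − disbursements):
  Nov: +$1,292.33 → $1,292.33
  Dec: +$1,292.33 − $3,502.95 → -$918.29
  Jan: +$1,292.33 → $374.04
  Feb: +$1,292.33 → $1,666.37
  Mar: +$1,292.33 − $3,502.95 → -$544.25
  Apr: +$1,292.33 − $585.00 → $163.08
  May: +$1,292.33 − $911.16 → $544.25
  Jun: +$1,292.33 − $3,502.95 → -$1,666.37
  Jul: +$1,292.33 → -$374.04
  Aug: +$1,292.33 → $918.29
  Sep: +$1,292.33 − $3,502.95 → -$1,292.33
  Oct: +$1,292.33 → $0.00
Lowest trial balance = -$1,666.37 (Jun)
Initial deposit = cushion − low point = $1,292.33 − (-$1,666.37) = $2,958.70

$2,958.70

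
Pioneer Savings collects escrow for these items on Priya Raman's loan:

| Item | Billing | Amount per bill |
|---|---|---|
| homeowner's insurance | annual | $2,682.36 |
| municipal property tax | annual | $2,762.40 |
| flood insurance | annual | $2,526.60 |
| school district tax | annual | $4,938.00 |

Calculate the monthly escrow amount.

$1,075.78

Homeowner's insurance = $2,682.36 per year
Municipal property tax = $2,762.40 per year
Flood insurance = $2,526.60 per year
School district tax = $4,938.00 per year
Total per year = $2,682.36 + $2,762.40 + $2,526.60 + $4,938.00 = $12,909.36
Monthly = $12,909.36 ÷ 12 = $1,075.78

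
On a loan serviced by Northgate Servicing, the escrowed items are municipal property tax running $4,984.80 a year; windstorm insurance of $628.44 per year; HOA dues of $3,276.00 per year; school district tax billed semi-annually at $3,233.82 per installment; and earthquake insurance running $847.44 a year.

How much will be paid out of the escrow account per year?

$16,204.32

Municipal property tax — $4,984.80
Windstorm insurance — $628.44
HOA dues — $3,276.00
School district tax — $3,233.82 × 2 = $6,467.64
Earthquake insurance — $847.44
Total annual escrow = $4,984.80 + $628.44 + $3,276.00 + $6,467.64 + $847.44 = $16,204.32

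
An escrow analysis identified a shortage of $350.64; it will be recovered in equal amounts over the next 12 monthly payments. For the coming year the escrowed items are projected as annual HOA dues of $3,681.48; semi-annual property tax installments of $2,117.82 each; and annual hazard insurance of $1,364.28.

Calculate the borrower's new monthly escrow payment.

$802.67

HOA dues = $3,681.48 per year
Property tax = $2,117.82 × 2 = $4,235.64 per year
Hazard insurance = $1,364.28 per year
Combined annual = $9,281.40
Monthly escrow = $9,281.40 ÷ 12 = $773.45
Monthly shortage recovery: $350.64 / 12 = $29.22
Adjusted monthly = $773.45 + $29.22 = $802.67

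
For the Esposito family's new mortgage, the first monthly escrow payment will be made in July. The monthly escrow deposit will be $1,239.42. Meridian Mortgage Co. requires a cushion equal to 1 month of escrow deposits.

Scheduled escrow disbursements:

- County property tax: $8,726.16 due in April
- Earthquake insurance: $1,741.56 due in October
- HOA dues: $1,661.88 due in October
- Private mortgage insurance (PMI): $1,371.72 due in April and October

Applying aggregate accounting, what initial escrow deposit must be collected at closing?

$3,718.26

Cushion = 1 × $1,239.42 = $1,239.42
Trial balance (start $0, +$1,239.42 each month, − disbursements):
  Jul: +$1,239.42 → $1,239.42
  Aug: +$1,239.42 → $2,478.84
  Sep: +$1,239.42 → $3,718.26
  Oct: +$1,239.42 − $4,775.16 → $182.52
  Nov: +$1,239.42 → $1,421.94
  Dec: +$1,239.42 → $2,661.36
  Jan: +$1,239.42 → $3,900.78
  Feb: +$1,239.42 → $5,140.20
  Mar: +$1,239.42 → $6,379.62
  Apr: +$1,239.42 − $10,097.88 → -$2,478.84
  May: +$1,239.42 → -$1,239.42
  Jun: +$1,239.42 → $0.00
Lowest trial balance = -$2,478.84 (Apr)
Initial deposit = cushion − low point = $1,239.42 − (-$2,478.84) = $3,718.26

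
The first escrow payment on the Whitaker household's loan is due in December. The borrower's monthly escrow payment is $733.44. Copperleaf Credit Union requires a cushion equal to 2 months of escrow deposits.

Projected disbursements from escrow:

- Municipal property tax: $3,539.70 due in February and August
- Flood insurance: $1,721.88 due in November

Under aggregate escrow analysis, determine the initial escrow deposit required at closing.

Cushion = 2 × $733.44 = $1,466.88
Trial balance (start $0, +$733.44 each month, − disbursements):
  Dec: +$733.44 → $733.44
  Jan: +$733.44 → $1,466.88
  Feb: +$733.44 − $3,539.70 → -$1,339.38
  Mar: +$733.44 → -$605.94
  Apr: +$733.44 → $127.50
  May: +$733.44 → $860.94
  Jun: +$733.44 → $1,594.38
  Jul: +$733.44 → $2,327.82
  Aug: +$733.44 − $3,539.70 → -$478.44
  Sep: +$733.44 → $255.00
  Oct: +$733.44 → $988.44
  Nov: +$733.44 − $1,721.88 → $0.00
Lowest trial balance = -$1,339.38 (Feb)
Initial deposit = cushion − low point = $1,466.88 − (-$1,339.38) = $2,806.26

$2,806.26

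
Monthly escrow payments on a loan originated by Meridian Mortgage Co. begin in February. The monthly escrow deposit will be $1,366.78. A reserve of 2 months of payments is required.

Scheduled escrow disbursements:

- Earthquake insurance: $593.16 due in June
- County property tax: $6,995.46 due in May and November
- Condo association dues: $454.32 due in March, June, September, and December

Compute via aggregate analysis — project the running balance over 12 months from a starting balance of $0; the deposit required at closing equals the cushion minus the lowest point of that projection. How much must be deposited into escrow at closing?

Cushion = 2 × $1,366.78 = $2,733.56
Trial balance (start $0, +$1,366.78 each month, − disbursements):
  Feb: +$1,366.78 → $1,366.78
  Mar: +$1,366.78 − $454.32 → $2,279.24
  Apr: +$1,366.78 → $3,646.02
  May: +$1,366.78 − $6,995.46 → -$1,982.66
  Jun: +$1,366.78 − $1,047.48 → -$1,663.36
  Jul: +$1,366.78 → -$296.58
  Aug: +$1,366.78 → $1,070.20
  Sep: +$1,366.78 − $454.32 → $1,982.66
  Oct: +$1,366.78 → $3,349.44
  Nov: +$1,366.78 − $6,995.46 → -$2,279.24
  Dec: +$1,366.78 − $454.32 → -$1,366.78
  Jan: +$1,366.78 → $0.00
Lowest trial balance = -$2,279.24 (Nov)
Initial deposit = cushion − low point = $2,733.56 − (-$2,279.24) = $5,012.80

$5,012.80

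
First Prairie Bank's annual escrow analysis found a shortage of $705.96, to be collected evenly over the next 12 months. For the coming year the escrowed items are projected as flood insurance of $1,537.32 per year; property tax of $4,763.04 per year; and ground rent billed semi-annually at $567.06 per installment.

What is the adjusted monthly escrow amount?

$678.37

Flood insurance: $1,537.32
Property tax: $4,763.04
Ground rent: $567.06 × 2 = $1,134.12
Yearly total = $1,537.32 + $4,763.04 + $1,134.12 = $7,434.48
Monthly = $7,434.48 ÷ 12 = $619.54
Shortage per month = $705.96 / 12 = $58.83
Adjusted monthly = $619.54 + $58.83 = $678.37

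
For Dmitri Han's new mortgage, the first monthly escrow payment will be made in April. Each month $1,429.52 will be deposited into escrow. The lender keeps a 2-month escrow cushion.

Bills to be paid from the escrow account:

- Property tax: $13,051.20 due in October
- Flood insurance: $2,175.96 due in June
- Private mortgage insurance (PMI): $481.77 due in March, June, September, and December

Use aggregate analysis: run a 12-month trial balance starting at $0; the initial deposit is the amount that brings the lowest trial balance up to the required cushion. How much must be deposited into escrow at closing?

$9,043.10

Cushion = 2 × $1,429.52 = $2,859.04
Trial balance (start $0, +$1,429.52 each month, − disbursements):
  Apr: +$1,429.52 → $1,429.52
  May: +$1,429.52 → $2,859.04
  Jun: +$1,429.52 − $2,657.73 → $1,630.83
  Jul: +$1,429.52 → $3,060.35
  Aug: +$1,429.52 → $4,489.87
  Sep: +$1,429.52 − $481.77 → $5,437.62
  Oct: +$1,429.52 − $13,051.20 → -$6,184.06
  Nov: +$1,429.52 → -$4,754.54
  Dec: +$1,429.52 − $481.77 → -$3,806.79
  Jan: +$1,429.52 → -$2,377.27
  Feb: +$1,429.52 → -$947.75
  Mar: +$1,429.52 − $481.77 → $0.00
Lowest trial balance = -$6,184.06 (Oct)
Initial deposit = cushion − low point = $2,859.04 − (-$6,184.06) = $9,043.10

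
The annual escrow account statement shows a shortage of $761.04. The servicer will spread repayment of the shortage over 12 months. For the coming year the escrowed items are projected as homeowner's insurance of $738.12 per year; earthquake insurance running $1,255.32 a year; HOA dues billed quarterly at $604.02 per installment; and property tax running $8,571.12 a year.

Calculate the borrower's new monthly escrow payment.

$1,145.14

Homeowner's insurance = $738.12
Earthquake insurance = $1,255.32
HOA dues = $604.02 × 4 = $2,416.08
Property tax = $8,571.12
Combined annual = $12,980.64
Per month = $12,980.64 ÷ 12 = $1,081.72
Monthly shortage recovery: $761.04 ÷ 12 = $63.42
New monthly escrow = $1,081.72 + $63.42 = $1,145.14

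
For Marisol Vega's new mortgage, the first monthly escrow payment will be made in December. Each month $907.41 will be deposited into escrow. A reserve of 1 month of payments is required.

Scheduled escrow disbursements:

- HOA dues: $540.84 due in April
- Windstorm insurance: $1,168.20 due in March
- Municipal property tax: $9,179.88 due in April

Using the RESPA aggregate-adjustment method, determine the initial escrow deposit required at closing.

Cushion = 1 × $907.41 = $907.41
Trial balance (start $0, +$907.41 each month, − disbursements):
  Dec: +$907.41 → $907.41
  Jan: +$907.41 → $1,814.82
  Feb: +$907.41 → $2,722.23
  Mar: +$907.41 − $1,168.20 → $2,461.44
  Apr: +$907.41 − $9,720.72 → -$6,351.87
  May: +$907.41 → -$5,444.46
  Jun: +$907.41 → -$4,537.05
  Jul: +$907.41 → -$3,629.64
  Aug: +$907.41 → -$2,722.23
  Sep: +$907.41 → -$1,814.82
  Oct: +$907.41 → -$907.41
  Nov: +$907.41 → $0.00
Lowest trial balance = -$6,351.87 (Apr)
Initial deposit = cushion − low point = $907.41 − (-$6,351.87) = $7,259.28

$7,259.28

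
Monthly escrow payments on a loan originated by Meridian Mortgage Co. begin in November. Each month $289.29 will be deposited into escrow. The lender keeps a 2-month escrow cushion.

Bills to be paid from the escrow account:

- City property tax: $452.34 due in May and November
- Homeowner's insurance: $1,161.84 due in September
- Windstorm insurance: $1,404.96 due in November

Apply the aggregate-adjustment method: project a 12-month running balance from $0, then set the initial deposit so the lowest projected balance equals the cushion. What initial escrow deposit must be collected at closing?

Cushion = 2 × $289.29 = $578.58
Trial balance (start $0, +$289.29 each month, − disbursements):
  Nov: +$289.29 − $1,857.30 → -$1,568.01
  Dec: +$289.29 → -$1,278.72
  Jan: +$289.29 → -$989.43
  Feb: +$289.29 → -$700.14
  Mar: +$289.29 → -$410.85
  Apr: +$289.29 → -$121.56
  May: +$289.29 − $452.34 → -$284.61
  Jun: +$289.29 → $4.68
  Jul: +$289.29 → $293.97
  Aug: +$289.29 → $583.26
  Sep: +$289.29 − $1,161.84 → -$289.29
  Oct: +$289.29 → $0.00
Lowest trial balance = -$1,568.01 (Nov)
Initial deposit = cushion − low point = $578.58 − (-$1,568.01) = $2,146.59

$2,146.59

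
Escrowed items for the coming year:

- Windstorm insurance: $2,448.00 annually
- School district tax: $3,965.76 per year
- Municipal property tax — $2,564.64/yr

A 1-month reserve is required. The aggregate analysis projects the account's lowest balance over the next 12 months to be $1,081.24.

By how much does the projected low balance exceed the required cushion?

Windstorm insurance — $2,448.00 per year
School district tax — $3,965.76 per year
Municipal property tax — $2,564.64 per year
Total per year = $8,978.40
Base monthly escrow = $8,978.40 / 12 = $748.20
Required cushion = 1 × $748.20 = $748.20
Surplus = $1,081.24 − $748.20 = $333.04

$333.04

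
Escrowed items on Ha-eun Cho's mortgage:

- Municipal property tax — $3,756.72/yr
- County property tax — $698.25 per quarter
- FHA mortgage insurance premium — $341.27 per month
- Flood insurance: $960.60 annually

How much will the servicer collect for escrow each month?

Municipal property tax: $3,756.72 annually
County property tax: $698.25 × 4 = $2,793.00 annually
FHA mortgage insurance premium: $341.27 × 12 = $4,095.24 annually
Flood insurance: $960.60 annually
Total per year = $11,605.56
Base monthly escrow = $11,605.56 ÷ 12 = $967.13

$967.13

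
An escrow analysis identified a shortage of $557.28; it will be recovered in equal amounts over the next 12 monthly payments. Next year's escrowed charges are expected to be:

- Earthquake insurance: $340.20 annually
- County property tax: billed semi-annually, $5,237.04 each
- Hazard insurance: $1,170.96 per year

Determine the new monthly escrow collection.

Earthquake insurance = $340.20/yr
County property tax = $5,237.04 × 2 = $10,474.08/yr
Hazard insurance = $1,170.96/yr
Combined annual = $11,985.24
Base monthly escrow = $11,985.24 / 12 = $998.77
Monthly shortage recovery: $557.28 ÷ 12 = $46.44
Adjusted monthly = $998.77 + $46.44 = $1,045.21

$1,045.21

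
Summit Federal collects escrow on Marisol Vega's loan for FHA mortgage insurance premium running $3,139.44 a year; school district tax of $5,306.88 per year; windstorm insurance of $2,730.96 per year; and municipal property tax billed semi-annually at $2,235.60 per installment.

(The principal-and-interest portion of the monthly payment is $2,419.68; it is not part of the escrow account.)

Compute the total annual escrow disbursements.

$15,648.48

FHA mortgage insurance premium — $3,139.44 annually
School district tax — $5,306.88 annually
Windstorm insurance — $2,730.96 annually
Municipal property tax — $2,235.60 × 2 = $4,471.20 annually
Yearly total = $3,139.44 + $5,306.88 + $2,730.96 + $4,471.20 = $15,648.48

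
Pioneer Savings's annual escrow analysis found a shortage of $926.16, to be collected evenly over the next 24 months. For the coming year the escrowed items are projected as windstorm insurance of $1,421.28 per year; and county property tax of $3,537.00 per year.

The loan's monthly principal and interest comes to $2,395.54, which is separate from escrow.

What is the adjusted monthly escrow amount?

$451.78

Windstorm insurance — $1,421.28 per year
County property tax — $3,537.00 per year
Yearly total = $1,421.28 + $3,537.00 = $4,958.28
Monthly escrow = $4,958.28 ÷ 12 = $413.19
Shortage per month = $926.16 ÷ 24 = $38.59
Adjusted monthly = $413.19 + $38.59 = $451.78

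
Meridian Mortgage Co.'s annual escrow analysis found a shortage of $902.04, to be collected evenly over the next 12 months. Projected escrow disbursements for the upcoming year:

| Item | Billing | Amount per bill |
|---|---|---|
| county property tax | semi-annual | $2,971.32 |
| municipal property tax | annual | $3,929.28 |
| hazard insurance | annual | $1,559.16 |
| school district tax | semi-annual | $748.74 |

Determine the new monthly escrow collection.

County property tax = $2,971.32 × 2 = $5,942.64 per year
Municipal property tax = $3,929.28 per year
Hazard insurance = $1,559.16 per year
School district tax = $748.74 × 2 = $1,497.48 per year
Total annual escrow = $5,942.64 + $3,929.28 + $1,559.16 + $1,497.48 = $12,928.56
Monthly = $12,928.56 / 12 = $1,077.38
Shortage per month = $902.04 / 12 = $75.17
New monthly escrow = $1,077.38 + $75.17 = $1,152.55

$1,152.55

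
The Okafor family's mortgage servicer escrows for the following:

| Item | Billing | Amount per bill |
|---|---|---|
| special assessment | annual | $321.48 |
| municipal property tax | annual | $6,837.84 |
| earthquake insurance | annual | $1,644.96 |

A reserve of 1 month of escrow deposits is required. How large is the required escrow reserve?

Special assessment — $321.48/yr
Municipal property tax — $6,837.84/yr
Earthquake insurance — $1,644.96/yr
Combined annual = $321.48 + $6,837.84 + $1,644.96 = $8,804.28
Base monthly escrow = $8,804.28 / 12 = $733.69
Reserve = 1 × $733.69 = $733.69

$733.69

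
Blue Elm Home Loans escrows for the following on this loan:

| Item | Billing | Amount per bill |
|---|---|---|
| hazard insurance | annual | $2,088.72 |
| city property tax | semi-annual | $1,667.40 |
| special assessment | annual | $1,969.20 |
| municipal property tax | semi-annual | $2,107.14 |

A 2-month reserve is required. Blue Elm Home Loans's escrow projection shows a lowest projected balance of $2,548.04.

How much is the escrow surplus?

Hazard insurance — $2,088.72/yr
City property tax — $1,667.40 × 2 = $3,334.80/yr
Special assessment — $1,969.20/yr
Municipal property tax — $2,107.14 × 2 = $4,214.28/yr
Total annual escrow = $11,607.00
Monthly escrow = $11,607.00 / 12 = $967.25
Required cushion = 2 × $967.25 = $1,934.50
Excess over cushion: $2,548.04 − $1,934.50 = $613.54

$613.54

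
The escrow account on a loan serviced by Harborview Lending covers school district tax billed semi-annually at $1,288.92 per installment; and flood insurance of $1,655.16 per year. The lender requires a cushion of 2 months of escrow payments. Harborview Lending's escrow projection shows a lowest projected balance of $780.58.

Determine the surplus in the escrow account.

$75.08

School district tax: $1,288.92 × 2 = $2,577.84 per year
Flood insurance: $1,655.16 per year
Total per year = $2,577.84 + $1,655.16 = $4,233.00
Monthly = $4,233.00 / 12 = $352.75
Required reserve = 2 × $352.75 = $705.50
Surplus = $780.58 − $705.50 = $75.08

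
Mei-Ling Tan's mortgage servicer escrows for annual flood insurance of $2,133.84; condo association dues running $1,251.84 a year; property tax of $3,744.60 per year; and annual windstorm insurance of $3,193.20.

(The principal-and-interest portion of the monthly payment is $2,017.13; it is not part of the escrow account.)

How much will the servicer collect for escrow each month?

$860.29

Flood insurance = $2,133.84 per year
Condo association dues = $1,251.84 per year
Property tax = $3,744.60 per year
Windstorm insurance = $3,193.20 per year
Yearly total = $10,323.48
Monthly = $10,323.48 ÷ 12 = $860.29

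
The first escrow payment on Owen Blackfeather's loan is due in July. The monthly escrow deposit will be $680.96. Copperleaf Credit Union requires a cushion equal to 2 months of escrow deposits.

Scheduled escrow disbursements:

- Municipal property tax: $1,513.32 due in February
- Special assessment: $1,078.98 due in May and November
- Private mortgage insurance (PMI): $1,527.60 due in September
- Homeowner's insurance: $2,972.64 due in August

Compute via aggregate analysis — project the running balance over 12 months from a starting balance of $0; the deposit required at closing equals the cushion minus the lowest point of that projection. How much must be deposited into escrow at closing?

$3,819.28

Cushion = 2 × $680.96 = $1,361.92
Trial balance (start $0, +$680.96 each month, − disbursements):
  Jul: +$680.96 → $680.96
  Aug: +$680.96 − $2,972.64 → -$1,610.72
  Sep: +$680.96 − $1,527.60 → -$2,457.36
  Oct: +$680.96 → -$1,776.40
  Nov: +$680.96 − $1,078.98 → -$2,174.42
  Dec: +$680.96 → -$1,493.46
  Jan: +$680.96 → -$812.50
  Feb: +$680.96 − $1,513.32 → -$1,644.86
  Mar: +$680.96 → -$963.90
  Apr: +$680.96 → -$282.94
  May: +$680.96 − $1,078.98 → -$680.96
  Jun: +$680.96 → $0.00
Lowest trial balance = -$2,457.36 (Sep)
Initial deposit = cushion − low point = $1,361.92 − (-$2,457.36) = $3,819.28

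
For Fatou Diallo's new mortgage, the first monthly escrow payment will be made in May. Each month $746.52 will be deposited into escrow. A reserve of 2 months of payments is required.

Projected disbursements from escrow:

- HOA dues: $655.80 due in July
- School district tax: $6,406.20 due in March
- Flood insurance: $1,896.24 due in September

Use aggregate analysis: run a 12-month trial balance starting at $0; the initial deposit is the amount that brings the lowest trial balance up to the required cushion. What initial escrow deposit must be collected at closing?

$2,239.56

Cushion = 2 × $746.52 = $1,493.04
Trial balance (start $0, +$746.52 each month, − disbursements):
  May: +$746.52 → $746.52
  Jun: +$746.52 → $1,493.04
  Jul: +$746.52 − $655.80 → $1,583.76
  Aug: +$746.52 → $2,330.28
  Sep: +$746.52 − $1,896.24 → $1,180.56
  Oct: +$746.52 → $1,927.08
  Nov: +$746.52 → $2,673.60
  Dec: +$746.52 → $3,420.12
  Jan: +$746.52 → $4,166.64
  Feb: +$746.52 → $4,913.16
  Mar: +$746.52 − $6,406.20 → -$746.52
  Apr: +$746.52 → $0.00
Lowest trial balance = -$746.52 (Mar)
Initial deposit = cushion − low point = $1,493.04 − (-$746.52) = $2,239.56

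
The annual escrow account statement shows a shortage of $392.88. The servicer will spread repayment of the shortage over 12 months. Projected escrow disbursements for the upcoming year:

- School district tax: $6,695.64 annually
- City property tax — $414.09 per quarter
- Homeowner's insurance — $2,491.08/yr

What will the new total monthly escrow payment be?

$936.33

School district tax = $6,695.64/yr
City property tax = $414.09 × 4 = $1,656.36/yr
Homeowner's insurance = $2,491.08/yr
Annual escrow total = $10,843.08
Monthly escrow = $10,843.08 / 12 = $903.59
Shortage spread = $392.88 ÷ 12 = $32.74/mo
New monthly escrow = $903.59 + $32.74 = $936.33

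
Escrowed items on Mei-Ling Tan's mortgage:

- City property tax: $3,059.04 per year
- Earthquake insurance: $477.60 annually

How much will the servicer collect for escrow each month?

City property tax = $3,059.04 per year
Earthquake insurance = $477.60 per year
Combined annual = $3,059.04 + $477.60 = $3,536.64
Monthly escrow = $3,536.64 ÷ 12 = $294.72

$294.72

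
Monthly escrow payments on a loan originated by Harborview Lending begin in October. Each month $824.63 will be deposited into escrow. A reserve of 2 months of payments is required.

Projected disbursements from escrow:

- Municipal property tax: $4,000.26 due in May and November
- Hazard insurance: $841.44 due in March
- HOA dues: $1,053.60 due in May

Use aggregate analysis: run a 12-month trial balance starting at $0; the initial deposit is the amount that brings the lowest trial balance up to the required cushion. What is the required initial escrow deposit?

Cushion = 2 × $824.63 = $1,649.26
Trial balance (start $0, +$824.63 each month, − disbursements):
  Oct: +$824.63 → $824.63
  Nov: +$824.63 − $4,000.26 → -$2,351.00
  Dec: +$824.63 → -$1,526.37
  Jan: +$824.63 → -$701.74
  Feb: +$824.63 → $122.89
  Mar: +$824.63 − $841.44 → $106.08
  Apr: +$824.63 → $930.71
  May: +$824.63 − $5,053.86 → -$3,298.52
  Jun: +$824.63 → -$2,473.89
  Jul: +$824.63 → -$1,649.26
  Aug: +$824.63 → -$824.63
  Sep: +$824.63 → $0.00
Lowest trial balance = -$3,298.52 (May)
Initial deposit = cushion − low point = $1,649.26 − (-$3,298.52) = $4,947.78

$4,947.78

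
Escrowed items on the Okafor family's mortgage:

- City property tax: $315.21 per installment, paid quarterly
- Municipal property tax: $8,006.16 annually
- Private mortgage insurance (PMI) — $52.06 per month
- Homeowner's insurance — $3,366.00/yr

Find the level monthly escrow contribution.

$1,104.81

City property tax: $315.21 × 4 = $1,260.84 per year
Municipal property tax: $8,006.16 per year
Private mortgage insurance (PMI): $52.06 × 12 = $624.72 per year
Homeowner's insurance: $3,366.00 per year
Total annual escrow = $13,257.72
Monthly = $13,257.72 ÷ 12 = $1,104.81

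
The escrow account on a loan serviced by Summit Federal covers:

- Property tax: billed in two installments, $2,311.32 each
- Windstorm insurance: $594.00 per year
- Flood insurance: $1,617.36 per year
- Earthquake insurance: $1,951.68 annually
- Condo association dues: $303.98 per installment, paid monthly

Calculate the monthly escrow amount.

$1,036.12

Property tax — $2,311.32 × 2 = $4,622.64 per year
Windstorm insurance — $594.00 per year
Flood insurance — $1,617.36 per year
Earthquake insurance — $1,951.68 per year
Condo association dues — $303.98 × 12 = $3,647.76 per year
Total per year = $12,433.44
Monthly escrow = $12,433.44 / 12 = $1,036.12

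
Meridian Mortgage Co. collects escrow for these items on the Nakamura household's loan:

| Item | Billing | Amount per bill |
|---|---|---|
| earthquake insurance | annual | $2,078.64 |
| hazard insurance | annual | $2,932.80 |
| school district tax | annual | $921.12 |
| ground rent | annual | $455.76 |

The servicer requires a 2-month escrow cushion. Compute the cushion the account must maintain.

$1,064.72

Earthquake insurance: $2,078.64 per year
Hazard insurance: $2,932.80 per year
School district tax: $921.12 per year
Ground rent: $455.76 per year
Yearly total = $6,388.32
Base monthly escrow = $6,388.32 / 12 = $532.36
Required cushion = 2 × $532.36 = $1,064.72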